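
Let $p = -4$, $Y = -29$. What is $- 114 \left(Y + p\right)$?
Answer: $3762$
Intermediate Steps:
$- 114 \left(Y + p\right) = - 114 \left(-29 - 4\right) = \left(-114\right) \left(-33\right) = 3762$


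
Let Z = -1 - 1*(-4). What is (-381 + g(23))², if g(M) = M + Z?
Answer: 126025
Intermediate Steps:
Z = 3 (Z = -1 + 4 = 3)
g(M) = 3 + M (g(M) = M + 3 = 3 + M)
(-381 + g(23))² = (-381 + (3 + 23))² = (-381 + 26)² = (-355)² = 126025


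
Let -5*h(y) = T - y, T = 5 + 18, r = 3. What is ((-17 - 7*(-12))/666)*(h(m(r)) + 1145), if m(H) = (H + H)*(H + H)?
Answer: 192223/1665 ≈ 115.45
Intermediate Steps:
T = 23
m(H) = 4*H**2 (m(H) = (2*H)*(2*H) = 4*H**2)
h(y) = -23/5 + y/5 (h(y) = -(23 - y)/5 = -23/5 + y/5)
((-17 - 7*(-12))/666)*(h(m(r)) + 1145) = ((-17 - 7*(-12))/666)*((-23/5 + (4*3**2)/5) + 1145) = ((-17 + 84)*(1/666))*((-23/5 + (4*9)/5) + 1145) = (67*(1/666))*((-23/5 + (1/5)*36) + 1145) = 67*((-23/5 + 36/5) + 1145)/666 = 67*(13/5 + 1145)/666 = (67/666)*(5738/5) = 192223/1665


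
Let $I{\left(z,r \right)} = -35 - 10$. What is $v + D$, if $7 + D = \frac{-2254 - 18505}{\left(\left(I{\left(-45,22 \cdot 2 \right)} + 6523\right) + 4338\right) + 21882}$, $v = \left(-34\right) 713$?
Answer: $- \frac{792914561}{32698} \approx -24250.0$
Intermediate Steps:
$I{\left(z,r \right)} = -45$
$v = -24242$
$D = - \frac{249645}{32698}$ ($D = -7 + \frac{-2254 - 18505}{\left(\left(-45 + 6523\right) + 4338\right) + 21882} = -7 - \frac{20759}{\left(6478 + 4338\right) + 21882} = -7 - \frac{20759}{10816 + 21882} = -7 - \frac{20759}{32698} = - \frac{249645}{32698} \approx -7.6349$)
$v + D = -24242 - \frac{249645}{32698} = - \frac{792914561}{32698}$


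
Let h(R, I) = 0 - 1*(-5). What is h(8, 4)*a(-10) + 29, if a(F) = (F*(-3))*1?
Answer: 179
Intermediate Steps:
h(R, I) = 5 (h(R, I) = 0 + 5 = 5)
a(F) = -3*F (a(F) = -3*F*1 = -3*F)
h(8, 4)*a(-10) + 29 = 5*(-3*(-10)) + 29 = 5*30 + 29 = 150 + 29 = 179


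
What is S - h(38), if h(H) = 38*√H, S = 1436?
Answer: 1436 - 38*√38 ≈ 1201.8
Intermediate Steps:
S - h(38) = 1436 - 38*√38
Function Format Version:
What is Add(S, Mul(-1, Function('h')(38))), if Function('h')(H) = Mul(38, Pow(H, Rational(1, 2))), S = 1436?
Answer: Add(1436, Mul(-38, Pow(38, Rational(1, 2)))) ≈ 1201.8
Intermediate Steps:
Add(S, Mul(-1, Function('h')(38))) = Add(1436, Mul(-1, Mul(38, Pow(38, Rational(1, 2))))) = Add(1436, Mul(-38, Pow(38, Rational(1, 2))))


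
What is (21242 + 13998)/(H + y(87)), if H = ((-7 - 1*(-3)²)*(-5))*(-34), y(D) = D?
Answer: -35240/2633 ≈ -13.384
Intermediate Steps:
H = -2720 (H = ((-7 - 1*9)*(-5))*(-34) = ((-7 - 9)*(-5))*(-34) = -16*(-5)*(-34) = 80*(-34) = -2720)
(21242 + 13998)/(H + y(87)) = (21242 + 13998)/(-2720 + 87) = 35240/(-2633) = 35240*(-1/2633) = -35240/2633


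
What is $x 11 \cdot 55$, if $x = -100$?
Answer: $-60500$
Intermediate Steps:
$x 11 \cdot 55 = \left(-100\right) 11 \cdot 55 = \left(-1100\right) 55 = -60500$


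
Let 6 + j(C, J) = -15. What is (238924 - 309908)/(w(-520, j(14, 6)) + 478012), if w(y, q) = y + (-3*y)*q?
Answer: -17746/111183 ≈ -0.15961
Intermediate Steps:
j(C, J) = -21 (j(C, J) = -6 - 15 = -21)
w(y, q) = y - 3*q*y
(238924 - 309908)/(w(-520, j(14, 6)) + 478012) = (238924 - 309908)/(-520*(1 - 3*(-21)) + 478012) = -70984/(-520*(1 + 63) + 478012) = -70984/(-520*64 + 478012) = -70984/(-33280 + 478012) = -70984/444732 = -70984*1/444732 = -17746/111183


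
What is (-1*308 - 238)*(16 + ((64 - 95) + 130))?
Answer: -62790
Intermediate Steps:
(-1*308 - 238)*(16 + ((64 - 95) + 130)) = (-308 - 238)*(16 + (-31 + 130)) = -546*(16 + 99) = -546*115 = -62790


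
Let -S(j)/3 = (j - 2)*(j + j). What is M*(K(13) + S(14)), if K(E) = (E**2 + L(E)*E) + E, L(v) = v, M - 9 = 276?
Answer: -187245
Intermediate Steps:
M = 285 (M = 9 + 276 = 285)
K(E) = E + 2*E**2 (K(E) = (E**2 + E*E) + E = (E**2 + E**2) + E = 2*E**2 + E = E + 2*E**2)
S(j) = -6*j*(-2 + j) (S(j) = -3*(j - 2)*(j + j) = -3*(-2 + j)*2*j = -6*j*(-2 + j))
M*(K(13) + S(14)) = 285*(13*(1 + 2*13) + 6*14*(2 - 1*14)) = 285*(13*(1 + 26) + 6*14*(2 - 14)) = 285*(13*27 + 6*14*(-12)) = 285*(351 - 1008) = 285*(-657) = -187245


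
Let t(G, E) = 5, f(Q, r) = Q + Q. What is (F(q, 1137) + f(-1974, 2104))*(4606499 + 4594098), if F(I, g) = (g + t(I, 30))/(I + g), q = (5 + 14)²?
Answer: -3885912888451/107 ≈ -3.6317e+10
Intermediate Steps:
f(Q, r) = 2*Q
q = 361 (q = 19² = 361)
F(I, g) = (5 + g)/(I + g) (F(I, g) = (g + 5)/(I + g) = (5 + g)/(I + g))
(F(q, 1137) + f(-1974, 2104))*(4606499 + 4594098) = ((5 + 1137)/(361 + 1137) + 2*(-1974))*(4606499 + 4594098) = (1142/1498 - 3948)*9200597 = ((1/1498)*1142 - 3948)*9200597 = (571/749 - 3948)*9200597 = -2956481/749*9200597 = -3885912888451/107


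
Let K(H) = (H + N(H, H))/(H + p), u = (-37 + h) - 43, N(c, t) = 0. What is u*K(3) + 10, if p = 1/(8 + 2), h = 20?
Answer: -1490/31 ≈ -48.065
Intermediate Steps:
p = 1/10 ≈ 0.10000
u = -60 (u = (-37 + 20) - 43 = -17 - 43 = -60)
K(H) = H/(1/10 + H) (K(H) = (H + 0)/(H + 1/10) = H/(1/10 + H))
u*K(3) + 10 = -600*3/(1 + 10*3) + 10 = -600*3/(1 + 30) + 10 = -600*3/31 + 10 = -60*30/31 + 10 = -1800/31 + 10 = -1490/31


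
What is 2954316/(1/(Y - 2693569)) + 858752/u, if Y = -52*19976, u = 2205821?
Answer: -24322387422682066204/2205821 ≈ -1.1026e+13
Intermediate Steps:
Y = -1038752
2954316/(1/(Y - 2693569)) + 858752/u = 2954316/(1/(-1038752 - 2693569)) + 858752/2205821 = 2954316/(1/(-3732321)) + 858752*(1/2205821) = 2954316/(-1/3732321) + 858752/2205821 = 2954316*(-3732321) + 858752/2205821 = -11026455647436 + 858752/2205821 = -24322387422682066204/2205821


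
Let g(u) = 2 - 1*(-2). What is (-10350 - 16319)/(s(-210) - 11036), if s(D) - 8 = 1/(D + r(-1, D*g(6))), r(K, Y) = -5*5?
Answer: 6267215/2591581 ≈ 2.4183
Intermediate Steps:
g(u) = 4 (g(u) = 2 + 2 = 4)
r(K, Y) = -25
s(D) = 8 + 1/(-25 + D) (s(D) = 8 + 1/(D - 25) = 8 + 1/(-25 + D))
(-10350 - 16319)/(s(-210) - 11036) = (-10350 - 16319)/((-199 + 8*(-210))/(-25 - 210) - 11036) = -26669/((-199 - 1680)/(-235) - 11036) = -26669/(-1/235*(-1879) - 11036) = -26669/(1879/235 - 11036) = -26669/(-2591581/235) = -26669*(-235/2591581) = 6267215/2591581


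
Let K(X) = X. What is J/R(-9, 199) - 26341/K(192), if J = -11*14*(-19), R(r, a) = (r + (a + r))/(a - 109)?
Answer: 45793559/34752 ≈ 1317.7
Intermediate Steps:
R(r, a) = (a + 2*r)/(-109 + a)
J = 2926 (J = -154*(-19) = 2926)
J/R(-9, 199) - 26341/K(192) = 2926/(((199 + 2*(-9))/(-109 + 199))) - 26341/192 = 2926/(((199 - 18)/90)) - 26341*1/192 = 2926/(((1/90)*181)) - 26341/192 = 2926/(181/90) - 26341/192 = 2926*(90/181) - 26341/192 = 263340/181 - 26341/192 = 45793559/34752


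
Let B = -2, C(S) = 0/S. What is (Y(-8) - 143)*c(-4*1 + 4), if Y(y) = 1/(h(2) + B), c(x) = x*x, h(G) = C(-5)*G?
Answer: 0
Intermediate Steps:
C(S) = 0
h(G) = 0 (h(G) = 0*G = 0)
c(x) = x²
Y(y) = -½ (Y(y) = 1/(0 - 2) = 1/(-2) = -½)
(Y(-8) - 143)*c(-4*1 + 4) = (-½ - 143)*(-4*1 + 4)² = -287*(-4 + 4)²/2 = -287/2*0² = -287/2*0 = 0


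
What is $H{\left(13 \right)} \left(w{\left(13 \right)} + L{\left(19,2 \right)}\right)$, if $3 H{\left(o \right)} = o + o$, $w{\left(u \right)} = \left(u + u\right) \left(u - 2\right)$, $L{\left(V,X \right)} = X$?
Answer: $2496$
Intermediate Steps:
$w{\left(u \right)} = 2 u \left(-2 + u\right)$
$H{\left(o \right)} = \frac{2 o}{3}$ ($H{\left(o \right)} = \frac{o + o}{3} = \frac{2 o}{3}$)
$H{\left(13 \right)} \left(w{\left(13 \right)} + L{\left(19,2 \right)}\right) = \frac{2}{3} \cdot 13 \left(2 \cdot 13 \left(-2 + 13\right) + 2\right) = \frac{26 \left(2 \cdot 13 \cdot 11 + 2\right)}{3} = \frac{26 \left(286 + 2\right)}{3} = \frac{26}{3} \cdot 288 = 2496$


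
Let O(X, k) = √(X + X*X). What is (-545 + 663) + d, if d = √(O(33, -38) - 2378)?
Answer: 118 + √(-2378 + √1122) ≈ 118.0 + 48.42*I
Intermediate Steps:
O(X, k) = √(X + X²)
d = √(-2378 + √1122) (d = √(√(33*(1 + 33)) - 2378) = √(√(33*34) - 2378) = √(√1122 - 2378) = √(-2378 + √1122) ≈ 48.42*I)
(-545 + 663) + d = (-545 + 663) + √(-2378 + √1122) = 118 + √(-2378 + √1122)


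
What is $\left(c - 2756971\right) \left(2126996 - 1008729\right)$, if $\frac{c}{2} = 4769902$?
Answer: $7585018310411$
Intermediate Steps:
$c = 9539804$ ($c = 2 \cdot 4769902 = 9539804$)
$\left(c - 2756971\right) \left(2126996 - 1008729\right) = \left(9539804 - 2756971\right) \left(2126996 - 1008729\right) = 6782833 \cdot 1118267 = 7585018310411$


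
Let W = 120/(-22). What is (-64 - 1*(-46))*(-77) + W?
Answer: 15186/11 ≈ 1380.5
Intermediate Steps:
W = -60/11 (W = 120*(-1/22) = -60/11 ≈ -5.4545)
(-64 - 1*(-46))*(-77) + W = (-64 - 1*(-46))*(-77) - 60/11 = (-64 + 46)*(-77) - 60/11 = -18*(-77) - 60/11 = 1386 - 60/11 = 15186/11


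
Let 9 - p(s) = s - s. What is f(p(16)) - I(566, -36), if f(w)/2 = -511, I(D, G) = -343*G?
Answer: -13370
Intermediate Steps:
p(s) = 9 (p(s) = 9 - (s - s) = 9 - 1*0 = 9 + 0 = 9)
f(w) = -1022 (f(w) = 2*(-511) = -1022)
f(p(16)) - I(566, -36) = -1022 - (-343)*(-36) = -1022 - 1*12348 = -1022 - 12348 = -13370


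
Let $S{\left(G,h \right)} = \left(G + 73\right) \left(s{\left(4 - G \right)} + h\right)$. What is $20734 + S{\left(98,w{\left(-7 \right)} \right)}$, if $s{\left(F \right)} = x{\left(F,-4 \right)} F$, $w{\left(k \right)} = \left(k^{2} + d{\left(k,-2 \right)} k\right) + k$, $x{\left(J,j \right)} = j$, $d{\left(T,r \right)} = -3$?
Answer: $95803$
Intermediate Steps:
$w{\left(k \right)} = k^{2} - 2 k$ ($w{\left(k \right)} = \left(k^{2} - 3 k\right) + k = k^{2} - 2 k$)
$s{\left(F \right)} = - 4 F$
$S{\left(G,h \right)} = \left(73 + G\right) \left(-16 + h + 4 G\right)$ ($S{\left(G,h \right)} = \left(G + 73\right) \left(- 4 \left(4 - G\right) + h\right) = \left(73 + G\right) \left(\left(-16 + 4 G\right) + h\right) = \left(73 + G\right) \left(-16 + h + 4 G\right)$)
$20734 + S{\left(98,w{\left(-7 \right)} \right)} = 20734 + \left(-1168 + 4 \cdot 98^{2} + 73 \left(- 7 \left(-2 - 7\right)\right) + 276 \cdot 98 + 98 \left(- 7 \left(-2 - 7\right)\right)\right) = 20734 + \left(-1168 + 4 \cdot 9604 + 73 \left(\left(-7\right) \left(-9\right)\right) + 27048 + 98 \left(\left(-7\right) \left(-9\right)\right)\right) = 20734 + \left(-1168 + 38416 + 73 \cdot 63 + 27048 + 98 \cdot 63\right) = 20734 + \left(-1168 + 38416 + 4599 + 27048 + 6174\right) = 20734 + 75069 = 95803$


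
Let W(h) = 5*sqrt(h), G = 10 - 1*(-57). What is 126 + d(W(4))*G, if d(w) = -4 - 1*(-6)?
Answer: 260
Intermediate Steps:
G = 67 (G = 10 + 57 = 67)
d(w) = 2 (d(w) = -4 + 6 = 2)
126 + d(W(4))*G = 126 + 2*67 = 126 + 134 = 260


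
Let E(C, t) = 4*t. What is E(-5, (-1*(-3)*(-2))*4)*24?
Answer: -2304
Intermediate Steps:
E(-5, (-1*(-3)*(-2))*4)*24 = (4*((-1*(-3)*(-2))*4))*24 = (4*((3*(-2))*4))*24 = (4*(-6*4))*24 = (4*(-24))*24 = -96*24 = -2304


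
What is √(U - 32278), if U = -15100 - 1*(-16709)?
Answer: I*√30669 ≈ 175.13*I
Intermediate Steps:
U = 1609 (U = -15100 + 16709 = 1609)
√(U - 32278) = √(1609 - 32278) = √(-30669) = I*√30669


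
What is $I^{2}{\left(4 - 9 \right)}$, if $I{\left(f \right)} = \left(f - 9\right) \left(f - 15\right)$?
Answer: $78400$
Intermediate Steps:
$I{\left(f \right)} = \left(-15 + f\right) \left(-9 + f\right)$ ($I{\left(f \right)} = \left(-9 + f\right) \left(-15 + f\right) = \left(-15 + f\right) \left(-9 + f\right)$)
$I^{2}{\left(4 - 9 \right)} = \left(135 + \left(4 - 9\right)^{2} - 24 \left(4 - 9\right)\right)^{2} = \left(135 + \left(-5\right)^{2} - -120\right)^{2} = \left(135 + 25 + 120\right)^{2} = 280^{2} = 78400$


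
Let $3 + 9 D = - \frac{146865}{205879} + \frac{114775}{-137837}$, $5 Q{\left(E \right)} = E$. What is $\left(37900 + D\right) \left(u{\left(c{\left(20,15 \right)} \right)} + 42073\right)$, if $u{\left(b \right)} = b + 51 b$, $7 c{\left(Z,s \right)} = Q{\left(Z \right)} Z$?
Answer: $\frac{33229790022926263133}{20549400627} \approx 1.6171 \cdot 10^{9}$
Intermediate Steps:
$Q{\left(E \right)} = \frac{E}{5}$
$c{\left(Z,s \right)} = \frac{Z^{2}}{35}$ ($c{\left(Z,s \right)} = \frac{\frac{Z}{5} Z}{7} = \frac{\frac{1}{5} Z^{2}}{7} = \frac{Z^{2}}{35}$)
$D = - \frac{129006424399}{255399693507}$ ($D = - \frac{1}{3} + \frac{- \frac{146865}{205879} + \frac{114775}{-137837}}{9} = - \frac{1}{3} + \frac{\left(-146865\right) \frac{1}{205879} + 114775 \left(- \frac{1}{137837}\right)}{9} = - \frac{1}{3} + \frac{- \frac{146865}{205879} - \frac{114775}{137837}}{9} = - \frac{1}{3} + \frac{1}{9} \left(- \frac{43873193230}{28377743723}\right) = - \frac{1}{3} - \frac{43873193230}{255399693507} = - \frac{129006424399}{255399693507} \approx -0.50512$)
$u{\left(b \right)} = 52 b$
$\left(37900 + D\right) \left(u{\left(c{\left(20,15 \right)} \right)} + 42073\right) = \left(37900 - \frac{129006424399}{255399693507}\right) \left(52 \frac{20^{2}}{35} + 42073\right) = \frac{9679519377490901 \left(52 \cdot \frac{1}{35} \cdot 400 + 42073\right)}{255399693507} = \frac{9679519377490901 \left(52 \cdot \frac{80}{7} + 42073\right)}{255399693507} = \frac{9679519377490901 \left(\frac{4160}{7} + 42073\right)}{255399693507} = \frac{9679519377490901}{255399693507} \cdot \frac{298671}{7} = \frac{33229790022926263133}{20549400627}$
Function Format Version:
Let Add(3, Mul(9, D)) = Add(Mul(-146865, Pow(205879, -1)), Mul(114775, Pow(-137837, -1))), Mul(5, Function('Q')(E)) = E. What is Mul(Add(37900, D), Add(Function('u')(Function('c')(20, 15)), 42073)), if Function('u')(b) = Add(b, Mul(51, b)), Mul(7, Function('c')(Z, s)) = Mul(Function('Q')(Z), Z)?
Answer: Rational(33229790022926263133, 20549400627) ≈ 1.6171e+9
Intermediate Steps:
Function('Q')(E) = Mul(Rational(1, 5), E)
Function('c')(Z, s) = Mul(Rational(1, 35), Pow(Z, 2)) (Function('c')(Z, s) = Mul(Rational(1, 7), Mul(Mul(Rational(1, 5), Z), Z)) = Mul(Rational(1, 7), Mul(Rational(1, 5), Pow(Z, 2))) = Mul(Rational(1, 35), Pow(Z, 2)))
D = Rational(-129006424399, 255399693507) (D = Add(Rational(-1, 3), Mul(Rational(1, 9), Add(Mul(-146865, Pow(205879, -1)), Mul(114775, Pow(-137837, -1))))) = Add(Rational(-1, 3), Mul(Rational(1, 9), Add(Mul(-146865, Rational(1, 205879)), Mul(114775, Rational(-1, 137837))))) = Add(Rational(-1, 3), Mul(Rational(1, 9), Add(Rational(-146865, 205879), Rational(-114775, 137837)))) = Add(Rational(-1, 3), Mul(Rational(1, 9), Rational(-43873193230, 28377743723))) = Add(Rational(-1, 3), Rational(-43873193230, 255399693507)) = Rational(-129006424399, 255399693507) ≈ -0.50512)
Function('u')(b) = Mul(52, b)
Mul(Add(37900, D), Add(Function('u')(Function('c')(20, 15)), 42073)) = Mul(Add(37900, Rational(-129006424399, 255399693507)), Add(Mul(52, Mul(Rational(1, 35), Pow(20, 2))), 42073)) = Mul(Rational(9679519377490901, 255399693507), Add(Mul(52, Mul(Rational(1, 35), 400)), 42073)) = Mul(Rational(9679519377490901, 255399693507), Add(Mul(52, Rational(80, 7)), 42073)) = Mul(Rational(9679519377490901, 255399693507), Add(Rational(4160, 7), 42073)) = Mul(Rational(9679519377490901, 255399693507), Rational(298671, 7)) = Rational(33229790022926263133, 20549400627)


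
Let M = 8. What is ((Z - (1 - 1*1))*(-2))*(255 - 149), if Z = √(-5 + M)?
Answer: -212*√3 ≈ -367.19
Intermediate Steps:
Z = √3 (Z = √(-5 + 8) = √3 ≈ 1.7320)
((Z - (1 - 1*1))*(-2))*(255 - 149) = ((√3 - (1 - 1*1))*(-2))*(255 - 149) = ((√3 - (1 - 1))*(-2))*106 = ((√3 - 1*0)*(-2))*106 = ((√3 + 0)*(-2))*106 = (√3*(-2))*106 = -2*√3*106 = -212*√3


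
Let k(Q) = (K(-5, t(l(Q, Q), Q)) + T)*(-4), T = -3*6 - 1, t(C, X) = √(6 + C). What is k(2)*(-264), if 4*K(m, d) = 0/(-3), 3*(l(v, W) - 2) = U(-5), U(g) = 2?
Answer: -20064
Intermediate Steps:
l(v, W) = 8/3 (l(v, W) = 2 + (⅓)*2 = 2 + ⅔ = 8/3)
K(m, d) = 0 (K(m, d) = (0/(-3))/4 = (0*(-⅓))/4 = (¼)*0 = 0)
T = -19 (T = -18 - 1 = -19)
k(Q) = 76 (k(Q) = (0 - 19)*(-4) = -19*(-4) = 76)
k(2)*(-264) = 76*(-264) = -20064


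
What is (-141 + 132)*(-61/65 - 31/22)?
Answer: 30213/1430 ≈ 21.128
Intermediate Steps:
(-141 + 132)*(-61/65 - 31/22) = -9*(-61*1/65 - 31*1/22) = -9*(-61/65 - 31/22) = -9*(-3357/1430) = 30213/1430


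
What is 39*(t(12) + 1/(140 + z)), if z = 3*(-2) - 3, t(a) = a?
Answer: 61347/131 ≈ 468.30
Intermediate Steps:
z = -9 (z = -6 - 3 = -9)
39*(t(12) + 1/(140 + z)) = 39*(12 + 1/(140 - 9)) = 39*(12 + 1/131) = 39*(1573/131) = 61347/131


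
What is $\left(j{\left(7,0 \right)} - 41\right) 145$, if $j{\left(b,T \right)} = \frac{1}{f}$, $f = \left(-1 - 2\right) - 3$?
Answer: $- \frac{35815}{6} \approx -5969.2$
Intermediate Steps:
$f = -6$ ($f = -3 - 3 = -6$)
$j{\left(b,T \right)} = - \frac{1}{6}$ ($j{\left(b,T \right)} = \frac{1}{-6} = - \frac{1}{6}$)
$\left(j{\left(7,0 \right)} - 41\right) 145 = \left(- \frac{1}{6} - 41\right) 145 = \left(- \frac{247}{6}\right) 145 = - \frac{35815}{6}$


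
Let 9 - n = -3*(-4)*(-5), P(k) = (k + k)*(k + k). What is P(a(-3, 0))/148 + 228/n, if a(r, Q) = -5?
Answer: 3387/851 ≈ 3.9800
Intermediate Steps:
P(k) = 4*k² (P(k) = (2*k)*(2*k) = 4*k²)
n = 69 (n = 9 - (-3*(-4))*(-5) = 9 - 12*(-5) = 9 - 1*(-60) = 9 + 60 = 69)
P(a(-3, 0))/148 + 228/n = (4*(-5)²)/148 + 228/69 = (4*25)*(1/148) + 228*(1/69) = 100*(1/148) + 76/23 = 25/37 + 76/23 = 3387/851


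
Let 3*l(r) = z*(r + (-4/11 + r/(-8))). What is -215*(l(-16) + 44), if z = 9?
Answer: -2150/11 ≈ -195.45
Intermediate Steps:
l(r) = -12/11 + 21*r/8 (l(r) = (9*(r + (-4/11 + r/(-8))))/3 = (9*(r + (-4*1/11 + r*(-1/8))))/3 = (9*(r + (-4/11 - r/8)))/3 = (9*(-4/11 + 7*r/8))/3 = (-36/11 + 63*r/8)/3 = -12/11 + 21*r/8)
-215*(l(-16) + 44) = -215*((-12/11 + (21/8)*(-16)) + 44) = -215*((-12/11 - 42) + 44) = -215*(-474/11 + 44) = -215*10/11 = -2150/11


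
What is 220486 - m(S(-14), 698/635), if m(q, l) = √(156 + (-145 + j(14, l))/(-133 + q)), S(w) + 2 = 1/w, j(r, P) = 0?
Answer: 220486 - √561676166/1891 ≈ 2.2047e+5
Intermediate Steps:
S(w) = -2 + 1/w
m(q, l) = √(156 - 145/(-133 + q)) (m(q, l) = √(156 + (-145 + 0)/(-133 + q)) = √(156 - 145/(-133 + q)))
220486 - m(S(-14), 698/635) = 220486 - √((-20893 + 156*(-2 + 1/(-14)))/(-133 + (-2 + 1/(-14)))) = 220486 - √((-20893 + 156*(-2 - 1/14))/(-133 + (-2 - 1/14))) = 220486 - √((-20893 + 156*(-29/14))/(-133 - 29/14)) = 220486 - √((-20893 - 2262/7)/(-1891/14)) = 220486 - √(-14/1891*(-148513/7)) = 220486 - √(297026/1891) = 220486 - √561676166/1891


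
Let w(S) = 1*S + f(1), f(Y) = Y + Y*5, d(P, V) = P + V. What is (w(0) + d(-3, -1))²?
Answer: 4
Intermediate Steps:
f(Y) = 6*Y (f(Y) = Y + 5*Y = 6*Y)
w(S) = 6 + S (w(S) = 1*S + 6*1 = S + 6 = 6 + S)
(w(0) + d(-3, -1))² = ((6 + 0) + (-3 - 1))² = (6 - 4)² = 2² = 4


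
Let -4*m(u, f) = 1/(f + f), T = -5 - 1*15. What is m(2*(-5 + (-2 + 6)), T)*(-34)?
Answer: -17/80 ≈ -0.21250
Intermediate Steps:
T = -20 (T = -5 - 15 = -20)
m(u, f) = -1/(8*f) (m(u, f) = -1/(4*(f + f)) = -1/(2*f)/4 = -1/(8*f))
m(2*(-5 + (-2 + 6)), T)*(-34) = -⅛/(-20)*(-34) = -⅛*(-1/20)*(-34) = (1/160)*(-34) = -17/80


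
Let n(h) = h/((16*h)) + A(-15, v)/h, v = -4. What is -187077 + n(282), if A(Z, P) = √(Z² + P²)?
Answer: -2993231/16 + √241/282 ≈ -1.8708e+5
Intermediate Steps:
A(Z, P) = √(P² + Z²)
n(h) = 1/16 + √241/h (n(h) = h/((16*h)) + √((-4)² + (-15)²)/h = h*(1/(16*h)) + √(16 + 225)/h = 1/16 + √241/h)
-187077 + n(282) = -187077 + (√241 + (1/16)*282)/282 = -187077 + (√241 + 141/8)/282 = -187077 + (141/8 + √241)/282 = -187077 + (1/16 + √241/282) = -2993231/16 + √241/282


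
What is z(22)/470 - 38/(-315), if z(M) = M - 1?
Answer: 979/5922 ≈ 0.16532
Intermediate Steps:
z(M) = -1 + M
z(22)/470 - 38/(-315) = (-1 + 22)/470 - 38/(-315) = 21*(1/470) - 38*(-1/315) = 21/470 + 38/315 = 979/5922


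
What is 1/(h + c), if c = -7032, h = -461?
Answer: -1/7493 ≈ -0.00013346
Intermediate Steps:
1/(h + c) = 1/(-461 - 7032) = 1/(-7493) = -1/7493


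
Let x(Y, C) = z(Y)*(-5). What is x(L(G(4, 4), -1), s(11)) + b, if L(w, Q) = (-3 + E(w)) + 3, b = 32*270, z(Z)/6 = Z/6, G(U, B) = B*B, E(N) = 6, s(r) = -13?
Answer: 8610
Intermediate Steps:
G(U, B) = B**2
z(Z) = Z (z(Z) = 6*(Z/6) = Z)
b = 8640
L(w, Q) = 6 (L(w, Q) = (-3 + 6) + 3 = 3 + 3 = 6)
x(Y, C) = -5*Y (x(Y, C) = Y*(-5) = -5*Y)
x(L(G(4, 4), -1), s(11)) + b = -5*6 + 8640 = -30 + 8640 = 8610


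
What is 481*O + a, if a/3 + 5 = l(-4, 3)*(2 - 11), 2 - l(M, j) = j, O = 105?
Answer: 50517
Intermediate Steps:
l(M, j) = 2 - j
a = 12 (a = -15 + 3*((2 - 1*3)*(2 - 11)) = -15 + 3*((2 - 3)*(-9)) = -15 + 3*(-1*(-9)) = -15 + 3*9 = -15 + 27 = 12)
481*O + a = 481*105 + 12 = 50505 + 12 = 50517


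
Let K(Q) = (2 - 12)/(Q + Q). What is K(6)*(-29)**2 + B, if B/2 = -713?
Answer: -12761/6 ≈ -2126.8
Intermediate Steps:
B = -1426 (B = 2*(-713) = -1426)
K(Q) = -5/Q (K(Q) = -10*1/(2*Q) = -5/Q)
K(6)*(-29)**2 + B = -5/6*(-29)**2 - 1426 = -5*1/6*841 - 1426 = -5/6*841 - 1426 = -4205/6 - 1426 = -12761/6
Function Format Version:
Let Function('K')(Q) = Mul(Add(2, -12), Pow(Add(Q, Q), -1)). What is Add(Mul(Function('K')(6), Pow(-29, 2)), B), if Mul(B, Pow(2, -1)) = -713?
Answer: Rational(-12761, 6) ≈ -2126.8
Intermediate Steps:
B = -1426 (B = Mul(2, -713) = -1426)
Function('K')(Q) = Mul(-5, Pow(Q, -1)) (Function('K')(Q) = Mul(-10, Pow(Mul(2, Q), -1)) = Mul(-10, Mul(Rational(1, 2), Pow(Q, -1))) = Mul(-5, Pow(Q, -1)))
Add(Mul(Function('K')(6), Pow(-29, 2)), B) = Add(Mul(Mul(-5, Pow(6, -1)), Pow(-29, 2)), -1426) = Add(Mul(Mul(-5, Rational(1, 6)), 841), -1426) = Add(Mul(Rational(-5, 6), 841), -1426) = Add(Rational(-4205, 6), -1426) = Rational(-12761, 6)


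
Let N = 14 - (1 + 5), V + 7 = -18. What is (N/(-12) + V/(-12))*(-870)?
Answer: -2465/2 ≈ -1232.5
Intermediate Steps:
V = -25 (V = -7 - 18 = -25)
N = 8 (N = 14 - 1*6 = 14 - 6 = 8)
(N/(-12) + V/(-12))*(-870) = (8/(-12) - 25/(-12))*(-870) = (8*(-1/12) - 25*(-1/12))*(-870) = (-⅔ + 25/12)*(-870) = (17/12)*(-870) = -2465/2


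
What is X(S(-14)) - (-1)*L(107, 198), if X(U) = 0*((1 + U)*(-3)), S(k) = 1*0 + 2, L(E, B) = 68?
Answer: 68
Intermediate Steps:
S(k) = 2 (S(k) = 0 + 2 = 2)
X(U) = 0 (X(U) = 0*(-3 - 3*U) = 0)
X(S(-14)) - (-1)*L(107, 198) = 0 - (-1)*68 = 0 - 1*(-68) = 0 + 68 = 68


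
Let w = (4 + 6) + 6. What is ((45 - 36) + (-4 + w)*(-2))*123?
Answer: -1845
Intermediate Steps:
w = 16 (w = 10 + 6 = 16)
((45 - 36) + (-4 + w)*(-2))*123 = ((45 - 36) + (-4 + 16)*(-2))*123 = (9 + 12*(-2))*123 = (9 - 24)*123 = -15*123 = -1845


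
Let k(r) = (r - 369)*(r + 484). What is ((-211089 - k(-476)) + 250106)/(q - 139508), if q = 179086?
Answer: 45777/39578 ≈ 1.1566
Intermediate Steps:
k(r) = (-369 + r)*(484 + r)
((-211089 - k(-476)) + 250106)/(q - 139508) = ((-211089 - (-178596 + (-476)² + 115*(-476))) + 250106)/(179086 - 139508) = ((-211089 - (-178596 + 226576 - 54740)) + 250106)/39578 = ((-211089 - 1*(-6760)) + 250106)*(1/39578) = ((-211089 + 6760) + 250106)*(1/39578) = (-204329 + 250106)*(1/39578) = 45777*(1/39578) = 45777/39578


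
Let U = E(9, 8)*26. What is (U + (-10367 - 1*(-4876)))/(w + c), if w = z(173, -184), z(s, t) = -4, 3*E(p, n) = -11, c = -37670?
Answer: 16759/113022 ≈ 0.14828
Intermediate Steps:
E(p, n) = -11/3 (E(p, n) = (1/3)*(-11) = -11/3)
U = -286/3 (U = -11/3*26 = -286/3 ≈ -95.333)
w = -4
(U + (-10367 - 1*(-4876)))/(w + c) = (-286/3 + (-10367 - 1*(-4876)))/(-4 - 37670) = (-286/3 + (-10367 + 4876))/(-37674) = (-286/3 - 5491)*(-1/37674) = -16759/3*(-1/37674) = 16759/113022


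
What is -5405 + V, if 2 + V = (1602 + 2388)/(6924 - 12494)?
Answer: -3012098/557 ≈ -5407.7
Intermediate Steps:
V = -1513/557 (V = -2 + (1602 + 2388)/(6924 - 12494) = -2 + 3990/(-5570) = -2 + 3990*(-1/5570) = -2 - 399/557 = -1513/557 ≈ -2.7163)
-5405 + V = -5405 - 1513/557 = -3012098/557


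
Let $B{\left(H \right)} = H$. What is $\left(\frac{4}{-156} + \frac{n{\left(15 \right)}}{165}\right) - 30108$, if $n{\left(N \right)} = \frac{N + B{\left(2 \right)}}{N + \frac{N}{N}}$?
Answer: $- \frac{1033307219}{34320} \approx -30108.0$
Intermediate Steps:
$n{\left(N \right)} = \frac{2 + N}{1 + N}$ ($n{\left(N \right)} = \frac{N + 2}{N + \frac{N}{N}} = \frac{2 + N}{N + 1} = \frac{2 + N}{1 + N}$)
$\left(\frac{4}{-156} + \frac{n{\left(15 \right)}}{165}\right) - 30108 = \left(\frac{4}{-156} + \frac{\frac{1}{1 + 15} \left(2 + 15\right)}{165}\right) - 30108 = \left(4 \left(- \frac{1}{156}\right) + \frac{1}{16} \cdot 17 \cdot \frac{1}{165}\right) - 30108 = \left(- \frac{1}{39} + \frac{1}{16} \cdot 17 \cdot \frac{1}{165}\right) - 30108 = \left(- \frac{1}{39} + \frac{17}{16} \cdot \frac{1}{165}\right) - 30108 = \left(- \frac{1}{39} + \frac{17}{2640}\right) - 30108 = - \frac{659}{34320} - 30108 = - \frac{1033307219}{34320}$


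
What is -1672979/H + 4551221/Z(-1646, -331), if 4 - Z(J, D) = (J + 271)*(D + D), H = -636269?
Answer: -1372978391615/579161312174 ≈ -2.3706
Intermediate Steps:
Z(J, D) = 4 - 2*D*(271 + J) (Z(J, D) = 4 - (J + 271)*(D + D) = 4 - (271 + J)*2*D = 4 - 2*D*(271 + J))
-1672979/H + 4551221/Z(-1646, -331) = -1672979/(-636269) + 4551221/(4 - 542*(-331) - 2*(-331)*(-1646)) = -1672979*(-1/636269) + 4551221/(4 + 179402 - 1089652) = 1672979/636269 + 4551221/(-910246) = 1672979/636269 + 4551221*(-1/910246) = 1672979/636269 - 4551221/910246 = -1372978391615/579161312174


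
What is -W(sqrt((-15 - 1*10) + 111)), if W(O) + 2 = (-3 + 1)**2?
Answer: -2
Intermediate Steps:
W(O) = 2 (W(O) = -2 + (-3 + 1)**2 = -2 + (-2)**2 = -2 + 4 = 2)
-W(sqrt((-15 - 1*10) + 111)) = -1*2 = -2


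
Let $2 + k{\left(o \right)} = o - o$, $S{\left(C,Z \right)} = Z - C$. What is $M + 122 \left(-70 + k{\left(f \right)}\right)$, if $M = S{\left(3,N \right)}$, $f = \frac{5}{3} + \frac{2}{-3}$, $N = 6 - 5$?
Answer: $-8786$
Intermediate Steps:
$N = 1$ ($N = 6 - 5 = 1$)
$f = 1$ ($f = 5 \cdot \frac{1}{3} + 2 \left(- \frac{1}{3}\right) = \frac{5}{3} - \frac{2}{3} = 1$)
$M = -2$ ($M = 1 - 3 = -2$)
$k{\left(o \right)} = -2$ ($k{\left(o \right)} = -2 + \left(o - o\right) = -2 + 0 = -2$)
$M + 122 \left(-70 + k{\left(f \right)}\right) = -2 + 122 \left(-70 - 2\right) = -2 + 122 \left(-72\right) = -2 - 8784 = -8786$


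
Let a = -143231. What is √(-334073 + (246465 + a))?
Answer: 7*I*√4711 ≈ 480.46*I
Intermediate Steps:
√(-334073 + (246465 + a)) = √(-334073 + (246465 - 143231)) = √(-334073 + 103234) = √(-230839) = 7*I*√4711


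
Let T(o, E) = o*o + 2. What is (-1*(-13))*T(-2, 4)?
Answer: 78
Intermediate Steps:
T(o, E) = 2 + o**2 (T(o, E) = o**2 + 2 = 2 + o**2)
(-1*(-13))*T(-2, 4) = (-1*(-13))*(2 + (-2)**2) = 13*(2 + 4) = 13*6 = 78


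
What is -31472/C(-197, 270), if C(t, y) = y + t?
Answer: -31472/73 ≈ -431.12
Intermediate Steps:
C(t, y) = t + y
-31472/C(-197, 270) = -31472/(-197 + 270) = -31472/73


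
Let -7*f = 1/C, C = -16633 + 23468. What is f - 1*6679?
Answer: -319556756/47845 ≈ -6679.0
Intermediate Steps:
C = 6835
f = -1/47845 (f = -⅐/6835 = -⅐*1/6835 = -1/47845 ≈ -2.0901e-5)
f - 1*6679 = -1/47845 - 1*6679 = -1/47845 - 6679 = -319556756/47845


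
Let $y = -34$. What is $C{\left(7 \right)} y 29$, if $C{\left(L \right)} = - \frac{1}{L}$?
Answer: $\frac{986}{7} \approx 140.86$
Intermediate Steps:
$C{\left(7 \right)} y 29 = - \frac{1}{7} \left(-34\right) 29 = \left(-1\right) \frac{1}{7} \left(-34\right) 29 = \left(- \frac{1}{7}\right) \left(-34\right) 29 = \frac{34}{7} \cdot 29 = \frac{986}{7}$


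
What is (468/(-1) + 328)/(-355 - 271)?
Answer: 70/313 ≈ 0.22364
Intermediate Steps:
(468/(-1) + 328)/(-355 - 271) = (468*(-1) + 328)/(-626) = (-468 + 328)*(-1/626) = -140*(-1/626) = 70/313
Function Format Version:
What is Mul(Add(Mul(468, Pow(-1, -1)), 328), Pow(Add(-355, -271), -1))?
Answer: Rational(70, 313) ≈ 0.22364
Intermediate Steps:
Mul(Add(Mul(468, Pow(-1, -1)), 328), Pow(Add(-355, -271), -1)) = Mul(Add(Mul(468, -1), 328), Pow(-626, -1)) = Mul(Add(-468, 328), Rational(-1, 626)) = Mul(-140, Rational(-1, 626)) = Rational(70, 313)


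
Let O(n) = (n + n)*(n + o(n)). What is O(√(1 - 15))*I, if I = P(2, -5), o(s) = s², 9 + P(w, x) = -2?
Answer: 308 + 308*I*√14 ≈ 308.0 + 1152.4*I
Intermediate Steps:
P(w, x) = -11 (P(w, x) = -9 - 2 = -11)
I = -11
O(n) = 2*n*(n + n²) (O(n) = (n + n)*(n + n²) = (2*n)*(n + n²) = 2*n*(n + n²))
O(√(1 - 15))*I = (2*(√(1 - 15))²*(1 + √(1 - 15)))*(-11) = (2*(√(-14))²*(1 + √(-14)))*(-11) = (2*(I*√14)²*(1 + I*√14))*(-11) = (2*(-14)*(1 + I*√14))*(-11) = (-28 - 28*I*√14)*(-11) = 308 + 308*I*√14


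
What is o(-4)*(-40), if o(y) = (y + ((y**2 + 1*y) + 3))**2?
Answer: -4840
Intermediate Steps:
o(y) = (3 + y**2 + 2*y)**2 (o(y) = (y + ((y**2 + y) + 3))**2 = (y + ((y + y**2) + 3))**2 = (y + (3 + y + y**2))**2 = (3 + y**2 + 2*y)**2)
o(-4)*(-40) = (3 + (-4)**2 + 2*(-4))**2*(-40) = (3 + 16 - 8)**2*(-40) = 11**2*(-40) = 121*(-40) = -4840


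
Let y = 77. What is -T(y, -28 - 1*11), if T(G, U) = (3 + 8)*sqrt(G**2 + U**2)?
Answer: -55*sqrt(298) ≈ -949.45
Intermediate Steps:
T(G, U) = 11*sqrt(G**2 + U**2)
-T(y, -28 - 1*11) = -11*sqrt(77**2 + (-28 - 1*11)**2) = -11*sqrt(5929 + (-28 - 11)**2) = -11*sqrt(5929 + (-39)**2) = -11*sqrt(5929 + 1521) = -11*sqrt(7450) = -11*5*sqrt(298) = -55*sqrt(298)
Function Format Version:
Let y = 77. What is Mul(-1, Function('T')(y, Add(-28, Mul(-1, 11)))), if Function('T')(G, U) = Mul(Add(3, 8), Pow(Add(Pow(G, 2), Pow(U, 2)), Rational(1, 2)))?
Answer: Mul(-55, Pow(298, Rational(1, 2))) ≈ -949.45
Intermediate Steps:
Function('T')(G, U) = Mul(11, Pow(Add(Pow(G, 2), Pow(U, 2)), Rational(1, 2)))
Mul(-1, Function('T')(y, Add(-28, Mul(-1, 11)))) = Mul(-1, Mul(11, Pow(Add(Pow(77, 2), Pow(Add(-28, Mul(-1, 11)), 2)), Rational(1, 2)))) = Mul(-1, Mul(11, Pow(Add(5929, Pow(Add(-28, -11), 2)), Rational(1, 2)))) = Mul(-1, Mul(11, Pow(Add(5929, Pow(-39, 2)), Rational(1, 2)))) = Mul(-1, Mul(11, Pow(Add(5929, 1521), Rational(1, 2)))) = Mul(-1, Mul(11, Pow(7450, Rational(1, 2)))) = Mul(-1, Mul(11, Mul(5, Pow(298, Rational(1, 2))))) = Mul(-1, Mul(55, Pow(298, Rational(1, 2)))) = Mul(-55, Pow(298, Rational(1, 2)))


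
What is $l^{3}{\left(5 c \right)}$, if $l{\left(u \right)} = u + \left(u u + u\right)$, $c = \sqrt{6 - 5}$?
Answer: $42875$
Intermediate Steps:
$c = 1$ ($c = \sqrt{1} = 1$)
$l{\left(u \right)} = u^{2} + 2 u$ ($l{\left(u \right)} = u + \left(u^{2} + u\right) = u + \left(u + u^{2}\right) = u^{2} + 2 u$)
$l^{3}{\left(5 c \right)} = \left(5 \cdot 1 \left(2 + 5 \cdot 1\right)\right)^{3} = \left(5 \left(2 + 5\right)\right)^{3} = \left(5 \cdot 7\right)^{3} = 35^{3} = 42875$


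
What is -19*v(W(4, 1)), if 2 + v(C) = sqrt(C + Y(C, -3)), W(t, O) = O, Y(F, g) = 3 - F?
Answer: 38 - 19*sqrt(3) ≈ 5.0910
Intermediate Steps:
v(C) = -2 + sqrt(3) (v(C) = -2 + sqrt(C + (3 - C)) = -2 + sqrt(3))
-19*v(W(4, 1)) = -19*(-2 + sqrt(3)) = 38 - 19*sqrt(3)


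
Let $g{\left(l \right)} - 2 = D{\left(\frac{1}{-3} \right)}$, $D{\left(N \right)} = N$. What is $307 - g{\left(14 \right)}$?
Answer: $\frac{916}{3} \approx 305.33$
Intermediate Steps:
$g{\left(l \right)} = \frac{5}{3}$ ($g{\left(l \right)} = 2 + \frac{1}{-3} = 2 - \frac{1}{3} = \frac{5}{3}$)
$307 - g{\left(14 \right)} = 307 - \frac{5}{3} = \frac{916}{3}$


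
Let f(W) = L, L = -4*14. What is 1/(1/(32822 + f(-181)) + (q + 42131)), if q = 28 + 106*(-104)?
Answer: 32766/1020169411 ≈ 3.2118e-5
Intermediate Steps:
L = -56
f(W) = -56
q = -10996 (q = 28 - 11024 = -10996)
1/(1/(32822 + f(-181)) + (q + 42131)) = 1/(1/(32822 - 56) + (-10996 + 42131)) = 1/(1/32766 + 31135) = 1/(1020169411/32766) = 32766/1020169411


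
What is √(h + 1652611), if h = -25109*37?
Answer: √723578 ≈ 850.63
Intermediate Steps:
h = -929033
√(h + 1652611) = √(-929033 + 1652611) = √723578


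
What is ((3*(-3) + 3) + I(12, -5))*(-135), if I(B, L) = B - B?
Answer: 810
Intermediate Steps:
I(B, L) = 0
((3*(-3) + 3) + I(12, -5))*(-135) = ((3*(-3) + 3) + 0)*(-135) = ((-9 + 3) + 0)*(-135) = (-6 + 0)*(-135) = -6*(-135) = 810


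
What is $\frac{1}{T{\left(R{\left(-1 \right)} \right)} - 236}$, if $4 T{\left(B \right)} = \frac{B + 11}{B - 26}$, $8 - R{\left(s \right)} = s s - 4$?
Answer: $- \frac{30}{7091} \approx -0.0042307$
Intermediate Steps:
$R{\left(s \right)} = 12 - s^{2}$ ($R{\left(s \right)} = 8 - \left(s s - 4\right) = 8 - \left(s^{2} - 4\right) = 8 - \left(-4 + s^{2}\right) = 12 - s^{2}$)
$T{\left(B \right)} = \frac{11 + B}{4 \left(-26 + B\right)}$ ($T{\left(B \right)} = \frac{\left(B + 11\right) \frac{1}{B - 26}}{4} = \frac{\left(11 + B\right) \frac{1}{-26 + B}}{4} = \frac{\frac{1}{-26 + B} \left(11 + B\right)}{4} = \frac{11 + B}{4 \left(-26 + B\right)}$)
$\frac{1}{T{\left(R{\left(-1 \right)} \right)} - 236} = \frac{1}{\frac{11 + \left(12 - \left(-1\right)^{2}\right)}{4 \left(-26 + \left(12 - \left(-1\right)^{2}\right)\right)} - 236} = \frac{1}{\frac{11 + \left(12 - 1\right)}{4 \left(-26 + \left(12 - 1\right)\right)} - 236} = \frac{1}{\frac{11 + 11}{4 \left(-26 + 11\right)} - 236} = \frac{1}{\frac{1}{4} \frac{1}{-15} \cdot 22 - 236} = \frac{1}{\frac{1}{4} \left(- \frac{1}{15}\right) 22 - 236} = \frac{1}{- \frac{11}{30} - 236} = \frac{1}{- \frac{7091}{30}} = - \frac{30}{7091}$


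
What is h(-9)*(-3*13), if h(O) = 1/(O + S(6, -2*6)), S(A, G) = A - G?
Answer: -13/3 ≈ -4.3333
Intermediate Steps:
h(O) = 1/(18 + O) (h(O) = 1/(O + (6 - (-2)*6)) = 1/(O + (6 - 1*(-12))) = 1/(O + (6 + 12)) = 1/(O + 18) = 1/(18 + O))
h(-9)*(-3*13) = (-3*13)/(18 - 9) = -39/9 = (⅑)*(-39) = -13/3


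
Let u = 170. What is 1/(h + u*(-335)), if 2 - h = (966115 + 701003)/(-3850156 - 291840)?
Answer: -2070998/117938360545 ≈ -1.7560e-5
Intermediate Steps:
h = 4975555/2070998 (h = 2 - (966115 + 701003)/(-3850156 - 291840) = 2 - 1667118/(-4141996) = 2 - 1667118*(-1)/4141996 = 2 - 1*(-833559/2070998) = 2 + 833559/2070998 = 4975555/2070998 ≈ 2.4025)
1/(h + u*(-335)) = 1/(4975555/2070998 + 170*(-335)) = 1/(4975555/2070998 - 56950) = 1/(-117938360545/2070998) = -2070998/117938360545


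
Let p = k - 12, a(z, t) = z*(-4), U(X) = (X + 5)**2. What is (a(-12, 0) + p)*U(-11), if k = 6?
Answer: 1512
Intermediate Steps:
U(X) = (5 + X)**2
a(z, t) = -4*z
p = -6 (p = 6 - 12 = -6)
(a(-12, 0) + p)*U(-11) = (-4*(-12) - 6)*(5 - 11)**2 = (48 - 6)*(-6)**2 = 42*36 = 1512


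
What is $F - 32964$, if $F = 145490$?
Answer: $112526$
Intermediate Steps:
$F - 32964 = 145490 - 32964 = 112526$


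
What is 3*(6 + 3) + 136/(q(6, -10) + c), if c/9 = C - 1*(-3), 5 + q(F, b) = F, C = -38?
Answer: 4171/157 ≈ 26.567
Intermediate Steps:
q(F, b) = -5 + F
c = -315 (c = 9*(-38 - 1*(-3)) = 9*(-38 + 3) = 9*(-35) = -315)
3*(6 + 3) + 136/(q(6, -10) + c) = 3*(6 + 3) + 136/((-5 + 6) - 315) = 3*9 + 136/(1 - 315) = 27 + 136/(-314) = 27 - 1/314*136 = 27 - 68/157 = 4171/157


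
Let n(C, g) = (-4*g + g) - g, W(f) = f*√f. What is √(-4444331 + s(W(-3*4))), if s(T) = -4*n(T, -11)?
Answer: I*√4444507 ≈ 2108.2*I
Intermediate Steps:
W(f) = f^(3/2)
n(C, g) = -4*g (n(C, g) = -3*g - g = -4*g)
s(T) = -176 (s(T) = -(-16)*(-11) = -4*44 = -176)
√(-4444331 + s(W(-3*4))) = √(-4444331 - 176) = √(-4444507) = I*√4444507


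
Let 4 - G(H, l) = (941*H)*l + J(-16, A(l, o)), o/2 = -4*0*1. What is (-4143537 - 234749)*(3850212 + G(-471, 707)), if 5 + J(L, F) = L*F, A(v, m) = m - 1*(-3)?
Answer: -1388794271915556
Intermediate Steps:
o = 0 (o = 2*(-4*0*1) = 2*(0*1) = 2*0 = 0)
A(v, m) = 3 + m (A(v, m) = m + 3 = 3 + m)
J(L, F) = -5 + F*L (J(L, F) = -5 + L*F = -5 + F*L)
G(H, l) = 57 - 941*H*l (G(H, l) = 4 - ((941*H)*l + (-5 + (3 + 0)*(-16))) = 4 - (941*H*l + (-5 + 3*(-16))) = 4 - (941*H*l + (-5 - 48)) = 4 - (941*H*l - 53) = 4 - (-53 + 941*H*l) = 4 + (53 - 941*H*l) = 57 - 941*H*l)
(-4143537 - 234749)*(3850212 + G(-471, 707)) = (-4143537 - 234749)*(3850212 + (57 - 941*(-471)*707)) = -4378286*(3850212 + (57 + 313350177)) = -4378286*(3850212 + 313350234) = -4378286*317200446 = -1388794271915556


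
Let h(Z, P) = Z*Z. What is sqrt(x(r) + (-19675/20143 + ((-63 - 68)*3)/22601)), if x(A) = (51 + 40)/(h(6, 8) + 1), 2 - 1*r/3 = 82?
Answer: 5*sqrt(16630105558052636889)/16844321891 ≈ 1.2105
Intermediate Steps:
r = -240 (r = 6 - 3*82 = 6 - 246 = -240)
h(Z, P) = Z**2
x(A) = 91/37 (x(A) = (51 + 40)/(6**2 + 1) = 91/(36 + 1) = 91/37)
sqrt(x(r) + (-19675/20143 + ((-63 - 68)*3)/22601)) = sqrt(91/37 + (-19675/20143 + ((-63 - 68)*3)/22601)) = sqrt(91/37 + (-19675*1/20143 - 131*3*(1/22601))) = sqrt(91/37 + (-19675/20143 - 393*1/22601)) = sqrt(91/37 + (-19675/20143 - 393/22601)) = sqrt(91/37 - 452590874/455251943) = sqrt(24682064475/16844321891) = 5*sqrt(16630105558052636889)/16844321891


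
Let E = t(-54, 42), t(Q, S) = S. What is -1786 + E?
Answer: -1744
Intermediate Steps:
E = 42
-1786 + E = -1786 + 42 = -1744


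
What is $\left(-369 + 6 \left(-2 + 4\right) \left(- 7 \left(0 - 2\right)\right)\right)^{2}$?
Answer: $40401$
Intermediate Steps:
$\left(-369 + 6 \left(-2 + 4\right) \left(- 7 \left(0 - 2\right)\right)\right)^{2} = \left(-369 + 6 \cdot 2 \left(- 7 \left(0 - 2\right)\right)\right)^{2} = \left(-369 + 12 \left(\left(-7\right) \left(-2\right)\right)\right)^{2} = \left(-369 + 12 \cdot 14\right)^{2} = \left(-369 + 168\right)^{2} = \left(-201\right)^{2} = 40401$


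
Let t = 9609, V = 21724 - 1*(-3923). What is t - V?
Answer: -16038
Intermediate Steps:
V = 25647 (V = 21724 + 3923 = 25647)
t - V = 9609 - 1*25647 = 9609 - 25647 = -16038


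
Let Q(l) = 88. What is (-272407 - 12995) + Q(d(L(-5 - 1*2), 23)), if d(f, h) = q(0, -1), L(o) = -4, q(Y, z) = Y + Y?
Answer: -285314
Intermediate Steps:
q(Y, z) = 2*Y
d(f, h) = 0 (d(f, h) = 2*0 = 0)
(-272407 - 12995) + Q(d(L(-5 - 1*2), 23)) = (-272407 - 12995) + 88 = -285402 + 88 = -285314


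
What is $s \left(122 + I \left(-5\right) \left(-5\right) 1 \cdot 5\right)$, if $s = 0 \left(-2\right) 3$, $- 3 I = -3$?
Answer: $0$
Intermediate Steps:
$I = 1$ ($I = \left(- \frac{1}{3}\right) \left(-3\right) = 1$)
$s = 0$ ($s = 0 \cdot 3 = 0$)
$s \left(122 + I \left(-5\right) \left(-5\right) 1 \cdot 5\right) = 0 \left(122 + 1 \left(-5\right) \left(-5\right) 1 \cdot 5\right) = 0 \left(122 - 5 \left(\left(-5\right) 5\right)\right) = 0 \left(122 - -125\right) = 0 \left(122 + 125\right) = 0 \cdot 247 = 0$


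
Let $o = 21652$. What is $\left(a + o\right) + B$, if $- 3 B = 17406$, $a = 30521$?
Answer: $46371$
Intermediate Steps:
$B = -5802$ ($B = \left(- \frac{1}{3}\right) 17406 = -5802$)
$\left(a + o\right) + B = \left(30521 + 21652\right) - 5802 = 52173 - 5802 = 46371$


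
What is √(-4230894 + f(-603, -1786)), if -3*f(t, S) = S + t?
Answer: I*√38070879/3 ≈ 2056.7*I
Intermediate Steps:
f(t, S) = -S/3 - t/3 (f(t, S) = -(S + t)/3 = -S/3 - t/3)
√(-4230894 + f(-603, -1786)) = √(-4230894 + (-⅓*(-1786) - ⅓*(-603))) = √(-4230894 + (1786/3 + 201)) = √(-4230894 + 2389/3) = √(-12690293/3) = I*√38070879/3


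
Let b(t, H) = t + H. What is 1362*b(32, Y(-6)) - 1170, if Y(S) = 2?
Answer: 45138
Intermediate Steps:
b(t, H) = H + t
1362*b(32, Y(-6)) - 1170 = 1362*(2 + 32) - 1170 = 1362*34 - 1170 = 46308 - 1170 = 45138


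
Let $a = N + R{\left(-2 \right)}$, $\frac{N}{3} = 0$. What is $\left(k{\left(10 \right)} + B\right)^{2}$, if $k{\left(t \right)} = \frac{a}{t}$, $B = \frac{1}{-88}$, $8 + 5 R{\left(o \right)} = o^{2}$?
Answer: $\frac{40401}{4840000} \approx 0.0083473$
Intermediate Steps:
$N = 0$ ($N = 3 \cdot 0 = 0$)
$R{\left(o \right)} = - \frac{8}{5} + \frac{o^{2}}{5}$
$B = - \frac{1}{88} \approx -0.011364$
$a = - \frac{4}{5}$ ($a = 0 - \left(\frac{8}{5} - \frac{\left(-2\right)^{2}}{5}\right) = 0 + \left(- \frac{8}{5} + \frac{1}{5} \cdot 4\right) = 0 + \left(- \frac{8}{5} + \frac{4}{5}\right) = 0 - \frac{4}{5} = - \frac{4}{5} \approx -0.8$)
$k{\left(t \right)} = - \frac{4}{5 t}$
$\left(k{\left(10 \right)} + B\right)^{2} = \left(- \frac{4}{5 \cdot 10} - \frac{1}{88}\right)^{2} = \left(\left(- \frac{4}{5}\right) \frac{1}{10} - \frac{1}{88}\right)^{2} = \left(- \frac{2}{25} - \frac{1}{88}\right)^{2} = \left(- \frac{201}{2200}\right)^{2} = \frac{40401}{4840000}$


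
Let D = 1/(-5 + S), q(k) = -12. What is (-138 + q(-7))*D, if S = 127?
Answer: -75/61 ≈ -1.2295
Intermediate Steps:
D = 1/122 (D = 1/(-5 + 127) = 1/122 ≈ 0.0081967)
(-138 + q(-7))*D = (-138 - 12)*(1/122) = -150*1/122 = -75/61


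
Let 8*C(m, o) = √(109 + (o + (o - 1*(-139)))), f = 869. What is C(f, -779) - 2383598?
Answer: -2383598 + I*√1310/8 ≈ -2.3836e+6 + 4.5242*I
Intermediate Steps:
C(m, o) = √(248 + 2*o)/8 (C(m, o) = √(109 + (o + (o - 1*(-139))))/8 = √(109 + (o + (o + 139)))/8 = √(109 + (o + (139 + o)))/8 = √(109 + (139 + 2*o))/8 = √(248 + 2*o)/8)
C(f, -779) - 2383598 = √(248 + 2*(-779))/8 - 2383598 = √(248 - 1558)/8 - 2383598 = √(-1310)/8 - 2383598 = (I*√1310)/8 - 2383598 = I*√1310/8 - 2383598 = -2383598 + I*√1310/8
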